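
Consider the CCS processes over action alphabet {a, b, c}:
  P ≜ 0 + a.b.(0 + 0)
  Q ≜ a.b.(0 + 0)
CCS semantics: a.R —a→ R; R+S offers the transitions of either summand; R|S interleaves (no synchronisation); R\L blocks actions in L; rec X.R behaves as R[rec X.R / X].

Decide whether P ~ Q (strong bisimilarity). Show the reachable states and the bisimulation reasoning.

P ~ Q

LTS(P): 3 reachable states
  m0 = 0 + a.b.(0 + 0) has moves =a=> m1
  m1 = b.(0 + 0) has moves =b=> m2
  m2 = 0 + 0 has moves ∅
LTS(Q): 3 reachable states
  n0 = a.b.(0 + 0) has moves =a=> n1
  n1 = b.(0 + 0) has moves =b=> n2
  n2 = 0 + 0 has moves ∅
Partition-refinement fixed point:
  B0 = {m0, n0}
  B1 = {m1, n1}
  B2 = {m2, n2}
m0 ∈ B0, n0 ∈ B0 → same block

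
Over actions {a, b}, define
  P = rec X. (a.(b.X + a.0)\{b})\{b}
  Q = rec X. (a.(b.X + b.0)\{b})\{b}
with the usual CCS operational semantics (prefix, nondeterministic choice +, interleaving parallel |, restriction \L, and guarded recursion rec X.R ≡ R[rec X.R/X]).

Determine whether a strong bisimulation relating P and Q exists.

not bisimilar

Reachable graph of P (3 states):
  m0 = rec X. (a.(b.X + a.0)\{b})\{b} has moves -a-> m1
  m1 = (b.(rec X. (a.(b.X + a.0)\{b})\{b}) + a.0)\{b}\{b} has moves -a-> m2
  m2 = 0\{b}\{b} has moves ·
Reachable graph of Q (2 states):
  n0 = rec X. (a.(b.X + b.0)\{b})\{b} has moves -a-> n1
  n1 = (b.(rec X. (a.(b.X + b.0)\{b})\{b}) + b.0)\{b}\{b} has moves ·
Coarsest stable partition (strong bisimilarity classes):
  B0 = {m0}
  B1 = {m1, n0}
  B2 = {m2, n1}
m0 ∈ B0, n0 ∈ B1 → different blocks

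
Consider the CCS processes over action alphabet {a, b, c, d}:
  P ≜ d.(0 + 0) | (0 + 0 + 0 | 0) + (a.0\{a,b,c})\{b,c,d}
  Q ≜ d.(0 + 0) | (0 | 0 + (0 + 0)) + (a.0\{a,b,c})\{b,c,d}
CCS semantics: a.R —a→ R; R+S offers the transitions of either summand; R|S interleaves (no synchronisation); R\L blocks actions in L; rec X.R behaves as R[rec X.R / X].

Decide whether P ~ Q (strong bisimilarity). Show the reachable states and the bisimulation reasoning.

bisimilar

LTS(P): 3 reachable states
  m0 = d.(0 + 0) | (0 + 0 + 0 | 0) + (a.0\{a,b,c})\{b,c,d} | =a=> m1, =d=> m2
  m1 = 0\{a,b,c}\{b,c,d} | deadlocked
  m2 = (0 + 0) | (0 + 0 + 0 | 0) | deadlocked
LTS(Q): 3 reachable states
  n0 = d.(0 + 0) | (0 | 0 + (0 + 0)) + (a.0\{a,b,c})\{b,c,d} | =a=> n1, =d=> n2
  n1 = 0\{a,b,c}\{b,c,d} | deadlocked
  n2 = (0 + 0) | (0 | 0 + (0 + 0)) | deadlocked
Bisimilarity quotient blocks:
  B0 = {m0, n0}
  B1 = {m1, m2, n1, n2}
m0 ∈ B0, n0 ∈ B0 → same block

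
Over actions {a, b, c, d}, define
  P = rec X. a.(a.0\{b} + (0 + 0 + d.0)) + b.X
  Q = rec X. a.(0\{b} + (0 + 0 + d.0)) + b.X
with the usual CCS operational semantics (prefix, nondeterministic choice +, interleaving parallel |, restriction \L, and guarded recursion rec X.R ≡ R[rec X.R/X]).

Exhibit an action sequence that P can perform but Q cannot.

aa

LTS(P): 4 reachable states
  p0 = rec X. a.(a.0\{b} + (0 + 0 + d.0)) + b.X has moves --a--▸ p1, --b--▸ p0
  p1 = a.0\{b} + (0 + 0 + d.0) has moves --a--▸ p2, --d--▸ p3
  p2 = 0\{b} has moves ·
  p3 = 0 has moves ·
LTS(Q): 3 reachable states
  q0 = rec X. a.(0\{b} + (0 + 0 + d.0)) + b.X has moves --a--▸ q1, --b--▸ q0
  q1 = 0\{b} + (0 + 0 + d.0) has moves --d--▸ q2
  q2 = 0 has moves ·
Trace ⟨aa⟩ through P, begin at {p0}:
  [1] a ⇒ {p1}
  [2] a ⇒ {p2}
  — P admits the full trace.
Trace ⟨aa⟩ through Q, begin at {q0}:
  [1] a ⇒ {q1}
  [2] a ⇒ ∅  — Q cannot continue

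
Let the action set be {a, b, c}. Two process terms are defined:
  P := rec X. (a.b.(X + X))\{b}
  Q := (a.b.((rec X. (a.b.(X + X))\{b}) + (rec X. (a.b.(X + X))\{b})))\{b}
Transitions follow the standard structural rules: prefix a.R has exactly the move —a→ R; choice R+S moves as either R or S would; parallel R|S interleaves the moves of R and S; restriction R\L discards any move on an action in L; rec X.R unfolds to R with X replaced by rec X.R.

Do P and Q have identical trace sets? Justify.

Reachable graph of P (2 states):
  s0 = rec X. (a.b.(X + X))\{b} has moves -a-> s1
  s1 = (b.((rec X. (a.b.(X + X))\{b}) + (rec X. (a.b.(X + X))\{b})))\{b} has moves stopped
Reachable graph of Q (2 states):
  t0 = (a.b.((rec X. (a.b.(X + X))\{b}) + (rec X. (a.b.(X + X))\{b})))\{b} has moves -a-> t1
  t1 = (b.((rec X. (a.b.(X + X))\{b}) + (rec X. (a.b.(X + X))\{b})))\{b} has moves stopped
Bisimilarity quotient blocks:
  B0 = {s0, t0}
  B1 = {s1, t1}
s0 ∈ B0, t0 ∈ B0 → same block
Bisimilar ⇒ trace-equivalent.

traces(P) = traces(Q)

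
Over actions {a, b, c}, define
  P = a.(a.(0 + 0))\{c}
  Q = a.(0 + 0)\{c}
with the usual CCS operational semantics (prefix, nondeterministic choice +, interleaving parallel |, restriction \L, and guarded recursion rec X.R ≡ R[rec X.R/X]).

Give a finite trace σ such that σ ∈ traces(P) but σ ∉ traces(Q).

aa

Reachable graph of P (3 states):
  s0 = a.(a.(0 + 0))\{c} ⊢ ··a··> s1
  s1 = (a.(0 + 0))\{c} ⊢ ··a··> s2
  s2 = (0 + 0)\{c} ⊢ deadlocked
Reachable graph of Q (2 states):
  t0 = a.(0 + 0)\{c} ⊢ ··a··> t1
  t1 = (0 + 0)\{c} ⊢ deadlocked
Executing aa from P (initial set {s0}):
  [1] a ⇒ {s1}
  [2] a ⇒ {s2}
  ✓ P
Executing aa from Q (initial set {t0}):
  [1] a ⇒ {t1}
  [2] a ⇒ no successor for Q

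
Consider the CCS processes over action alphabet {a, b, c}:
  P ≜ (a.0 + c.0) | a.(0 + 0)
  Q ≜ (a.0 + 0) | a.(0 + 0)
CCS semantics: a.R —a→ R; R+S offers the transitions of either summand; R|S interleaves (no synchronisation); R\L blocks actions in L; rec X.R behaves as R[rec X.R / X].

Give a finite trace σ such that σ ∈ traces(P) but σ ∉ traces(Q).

c

P's transition system — 4 states:
  s0 = (a.0 + c.0) | a.(0 + 0) :: -a-> s1, -a-> s2, -c-> s2
  s1 = (a.0 + c.0) | (0 + 0) :: -a-> s3, -c-> s3
  s2 = 0 | a.(0 + 0) :: -a-> s3
  s3 = 0 | (0 + 0) :: ·
Q's transition system — 4 states:
  t0 = (a.0 + 0) | a.(0 + 0) :: -a-> t1, -a-> t2
  t1 = (a.0 + 0) | (0 + 0) :: -a-> t3
  t2 = 0 | a.(0 + 0) :: -a-> t3
  t3 = 0 | (0 + 0) :: ·
Run σ = ⟨c⟩ on P: start {s0}
  after c @ step 1: {s2}
  P completes σ.
Run σ = ⟨c⟩ on Q: start {t0}
  after c @ step 1: no successor for Q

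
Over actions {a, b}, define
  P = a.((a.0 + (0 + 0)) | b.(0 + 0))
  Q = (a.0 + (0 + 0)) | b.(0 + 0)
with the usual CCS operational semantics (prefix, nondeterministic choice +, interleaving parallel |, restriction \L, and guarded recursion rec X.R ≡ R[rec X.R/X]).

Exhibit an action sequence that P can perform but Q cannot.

aa

P's transition system — 5 states:
  p0 = a.((a.0 + (0 + 0)) | b.(0 + 0)) :: -a-> p1
  p1 = (a.0 + (0 + 0)) | b.(0 + 0) :: -a-> p2, -b-> p3
  p2 = 0 | b.(0 + 0) :: -b-> p4
  p3 = (a.0 + (0 + 0)) | (0 + 0) :: -a-> p4
  p4 = 0 | (0 + 0) :: ∅
Q's transition system — 4 states:
  q0 = (a.0 + (0 + 0)) | b.(0 + 0) :: -a-> q1, -b-> q2
  q1 = 0 | b.(0 + 0) :: -b-> q3
  q2 = (a.0 + (0 + 0)) | (0 + 0) :: -a-> q3
  q3 = 0 | (0 + 0) :: ∅
Trace ⟨aa⟩ through P, begin at {p0}:
  after a @ step 1: {p1}
  after a @ step 2: {p2}
  — P admits the full trace.
Trace ⟨aa⟩ through Q, begin at {q0}:
  after a @ step 1: {q1}
  after a @ step 2: ∅ (Q stuck)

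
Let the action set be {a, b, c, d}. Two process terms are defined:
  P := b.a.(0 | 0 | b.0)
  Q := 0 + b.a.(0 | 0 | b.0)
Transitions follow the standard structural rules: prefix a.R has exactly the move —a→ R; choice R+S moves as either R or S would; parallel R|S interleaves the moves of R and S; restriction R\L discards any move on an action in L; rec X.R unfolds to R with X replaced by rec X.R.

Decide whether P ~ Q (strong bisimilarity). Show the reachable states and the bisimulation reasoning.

bisimilar

P's transition system — 4 states:
  u0 = b.a.(0 | 0 | b.0) ⊢ --b--▸ u1
  u1 = a.(0 | 0 | b.0) ⊢ --a--▸ u2
  u2 = 0 | 0 | b.0 ⊢ --b--▸ u3
  u3 = 0 | 0 | 0 ⊢ ∅
Q's transition system — 4 states:
  v0 = 0 + b.a.(0 | 0 | b.0) ⊢ --b--▸ v1
  v1 = a.(0 | 0 | b.0) ⊢ --a--▸ v2
  v2 = 0 | 0 | b.0 ⊢ --b--▸ v3
  v3 = 0 | 0 | 0 ⊢ ∅
Coarsest stable partition (strong bisimilarity classes):
  B0 = {u0, v0}
  B1 = {u1, v1}
  B2 = {u2, v2}
  B3 = {u3, v3}
u0 ∈ B0, v0 ∈ B0 → same block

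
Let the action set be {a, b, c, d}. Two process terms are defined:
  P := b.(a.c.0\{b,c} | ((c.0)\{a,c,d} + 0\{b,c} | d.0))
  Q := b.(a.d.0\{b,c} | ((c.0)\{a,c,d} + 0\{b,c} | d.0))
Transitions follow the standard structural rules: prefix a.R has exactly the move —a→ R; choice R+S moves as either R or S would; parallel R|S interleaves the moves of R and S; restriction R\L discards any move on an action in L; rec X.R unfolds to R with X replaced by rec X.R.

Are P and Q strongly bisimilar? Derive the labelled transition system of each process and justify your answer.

P's transition system — 7 states:
  p0 = b.(a.c.0\{b,c} | ((c.0)\{a,c,d} + 0\{b,c} | d.0)) :: =b=> p1
  p1 = a.c.0\{b,c} | ((c.0)\{a,c,d} + 0\{b,c} | d.0) :: =a=> p2, =d=> p3
  p2 = c.0\{b,c} | ((c.0)\{a,c,d} + 0\{b,c} | d.0) :: =c=> p4, =d=> p5
  p3 = a.c.0\{b,c} | (0\{b,c} | 0) :: =a=> p5
  p4 = 0\{b,c} | ((c.0)\{a,c,d} + 0\{b,c} | d.0) :: =d=> p6
  p5 = c.0\{b,c} | (0\{b,c} | 0) :: =c=> p6
  p6 = 0\{b,c} | (0\{b,c} | 0) :: ·
Q's transition system — 7 states:
  q0 = b.(a.d.0\{b,c} | ((c.0)\{a,c,d} + 0\{b,c} | d.0)) :: =b=> q1
  q1 = a.d.0\{b,c} | ((c.0)\{a,c,d} + 0\{b,c} | d.0) :: =a=> q2, =d=> q3
  q2 = d.0\{b,c} | ((c.0)\{a,c,d} + 0\{b,c} | d.0) :: =d=> q4, =d=> q5
  q3 = a.d.0\{b,c} | (0\{b,c} | 0) :: =a=> q5
  q4 = 0\{b,c} | ((c.0)\{a,c,d} + 0\{b,c} | d.0) :: =d=> q6
  q5 = d.0\{b,c} | (0\{b,c} | 0) :: =d=> q6
  q6 = 0\{b,c} | (0\{b,c} | 0) :: ·
Bisimilarity quotient blocks:
  B0 = {p0}
  B1 = {p1}
  B2 = {p2}
  B3 = {p4, q4, q5}
  B4 = {p6, q6}
  B5 = {p5}
  B6 = {p3}
  B7 = {q0}
  B8 = {q1}
  B9 = {q2}
  B10 = {q3}
p0 ∈ B0, q0 ∈ B7 → different blocks

not bisimilar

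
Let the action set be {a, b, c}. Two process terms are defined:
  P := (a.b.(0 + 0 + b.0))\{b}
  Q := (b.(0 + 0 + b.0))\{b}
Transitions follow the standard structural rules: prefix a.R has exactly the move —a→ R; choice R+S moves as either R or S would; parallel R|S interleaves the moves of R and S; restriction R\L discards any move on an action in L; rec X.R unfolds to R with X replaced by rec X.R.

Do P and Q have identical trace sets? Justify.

P's transition system — 2 states:
  p0 = (a.b.(0 + 0 + b.0))\{b} | --a--▸ p1
  p1 = (b.(0 + 0 + b.0))\{b} | (no moves)
Q's transition system — 1 states:
  q0 = (b.(0 + 0 + b.0))\{b} | (no moves)
Executing a from P (initial set {p0}):
  [1] a ⇒ {p1}
  ✓ P
Executing a from Q (initial set {q0}):
  [1] a ⇒ ∅ (Q stuck)

NO — witness ⟨a⟩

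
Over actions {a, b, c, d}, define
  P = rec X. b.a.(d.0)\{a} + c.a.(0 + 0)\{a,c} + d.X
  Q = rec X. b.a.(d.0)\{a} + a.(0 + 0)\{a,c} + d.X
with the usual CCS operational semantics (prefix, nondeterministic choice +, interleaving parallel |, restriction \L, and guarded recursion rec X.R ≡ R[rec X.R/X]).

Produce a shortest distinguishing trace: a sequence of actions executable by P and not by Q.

P's transition system — 6 states:
  u0 = rec X. b.a.(d.0)\{a} + c.a.(0 + 0)\{a,c} + d.X → -b-> u1, -c-> u2, -d-> u0
  u1 = a.(d.0)\{a} → -a-> u3
  u2 = a.(0 + 0)\{a,c} → -a-> u4
  u3 = (d.0)\{a} → -d-> u5
  u4 = (0 + 0)\{a,c} → (no moves)
  u5 = 0\{a} → (no moves)
Q's transition system — 5 states:
  v0 = rec X. b.a.(d.0)\{a} + a.(0 + 0)\{a,c} + d.X → -a-> v1, -b-> v2, -d-> v0
  v1 = (0 + 0)\{a,c} → (no moves)
  v2 = a.(d.0)\{a} → -a-> v3
  v3 = (d.0)\{a} → -d-> v4
  v4 = 0\{a} → (no moves)
Executing c from P (initial set {u0}):
  after c @ step 1: {u2}
  ✓ P
Executing c from Q (initial set {v0}):
  after c @ step 1: ∅  — Q cannot continue

c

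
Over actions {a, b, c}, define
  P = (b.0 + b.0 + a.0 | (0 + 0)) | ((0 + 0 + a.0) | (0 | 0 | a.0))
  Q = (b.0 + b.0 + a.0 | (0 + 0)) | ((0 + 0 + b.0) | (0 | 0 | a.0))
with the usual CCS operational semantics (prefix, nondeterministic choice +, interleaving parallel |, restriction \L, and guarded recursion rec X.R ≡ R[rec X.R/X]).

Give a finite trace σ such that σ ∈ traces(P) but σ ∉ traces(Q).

aaa

Reachable graph of P (12 states):
  s0 = (b.0 + b.0 + a.0 | (0 + 0)) | ((0 + 0 + a.0) | (0 | 0 | a.0)) :: -a-> s1, -a-> s2, -a-> s3, -b-> s4
  s1 = (b.0 + b.0 + a.0 | (0 + 0)) | ((0 + 0 + a.0) | (0 | 0 | 0)) :: -a-> s5, -a-> s6, -b-> s7
  s2 = (b.0 + b.0 + a.0 | (0 + 0)) | (0 | (0 | 0 | a.0)) :: -a-> s5, -a-> s8, -b-> s9
  s3 = 0 | (0 + 0) | ((0 + 0 + a.0) | (0 | 0 | a.0)) :: -a-> s6, -a-> s8
  s4 = 0 | ((0 + 0 + a.0) | (0 | 0 | a.0)) :: -a-> s7, -a-> s9
  s5 = (b.0 + b.0 + a.0 | (0 + 0)) | (0 | (0 | 0 | 0)) :: -a-> s10, -b-> s11
  s6 = 0 | (0 + 0) | ((0 + 0 + a.0) | (0 | 0 | 0)) :: -a-> s10
  s7 = 0 | ((0 + 0 + a.0) | (0 | 0 | 0)) :: -a-> s11
  s8 = 0 | (0 + 0) | (0 | (0 | 0 | a.0)) :: -a-> s10
  s9 = 0 | (0 | (0 | 0 | a.0)) :: -a-> s11
  s10 = 0 | (0 + 0) | (0 | (0 | 0 | 0)) :: ∅
  s11 = 0 | (0 | (0 | 0 | 0)) :: ∅
Reachable graph of Q (12 states):
  t0 = (b.0 + b.0 + a.0 | (0 + 0)) | ((0 + 0 + b.0) | (0 | 0 | a.0)) :: -a-> t1, -a-> t2, -b-> t3, -b-> t4
  t1 = (b.0 + b.0 + a.0 | (0 + 0)) | ((0 + 0 + b.0) | (0 | 0 | 0)) :: -a-> t5, -b-> t6, -b-> t7
  t2 = 0 | (0 + 0) | ((0 + 0 + b.0) | (0 | 0 | a.0)) :: -a-> t5, -b-> t8
  t3 = (b.0 + b.0 + a.0 | (0 + 0)) | (0 | (0 | 0 | a.0)) :: -a-> t6, -a-> t8, -b-> t9
  t4 = 0 | ((0 + 0 + b.0) | (0 | 0 | a.0)) :: -a-> t7, -b-> t9
  t5 = 0 | (0 + 0) | ((0 + 0 + b.0) | (0 | 0 | 0)) :: -b-> t10
  t6 = (b.0 + b.0 + a.0 | (0 + 0)) | (0 | (0 | 0 | 0)) :: -a-> t10, -b-> t11
  t7 = 0 | ((0 + 0 + b.0) | (0 | 0 | 0)) :: -b-> t11
  t8 = 0 | (0 + 0) | (0 | (0 | 0 | a.0)) :: -a-> t10
  t9 = 0 | (0 | (0 | 0 | a.0)) :: -a-> t11
  t10 = 0 | (0 + 0) | (0 | (0 | 0 | 0)) :: ∅
  t11 = 0 | (0 | (0 | 0 | 0)) :: ∅
Executing aaa from P (initial set {s0}):
  after a @ step 1: {s1, s2, s3}
  after a @ step 2: {s5, s6, s8}
  after a @ step 3: {s10}
  ✓ P
Executing aaa from Q (initial set {t0}):
  after a @ step 1: {t1, t2}
  after a @ step 2: {t5}
  after a @ step 3: ∅  — Q cannot continue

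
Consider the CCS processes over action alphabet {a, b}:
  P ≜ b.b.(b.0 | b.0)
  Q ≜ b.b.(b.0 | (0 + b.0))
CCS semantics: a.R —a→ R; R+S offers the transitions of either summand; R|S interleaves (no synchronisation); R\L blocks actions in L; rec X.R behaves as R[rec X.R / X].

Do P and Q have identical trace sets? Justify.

LTS(P): 6 reachable states
  s0 = b.b.(b.0 | b.0) has moves =b=> s1
  s1 = b.(b.0 | b.0) has moves =b=> s2
  s2 = b.0 | b.0 has moves =b=> s3, =b=> s4
  s3 = 0 | b.0 has moves =b=> s5
  s4 = b.0 | 0 has moves =b=> s5
  s5 = 0 | 0 has moves ·
LTS(Q): 6 reachable states
  t0 = b.b.(b.0 | (0 + b.0)) has moves =b=> t1
  t1 = b.(b.0 | (0 + b.0)) has moves =b=> t2
  t2 = b.0 | (0 + b.0) has moves =b=> t3, =b=> t4
  t3 = 0 | (0 + b.0) has moves =b=> t5
  t4 = b.0 | 0 has moves =b=> t5
  t5 = 0 | 0 has moves ·
Coarsest stable partition (strong bisimilarity classes):
  B0 = {s0, t0}
  B1 = {s1, t1}
  B2 = {s2, t2}
  B3 = {s3, s4, t3, t4}
  B4 = {s5, t5}
s0 ∈ B0, t0 ∈ B0 → same block
Bisimilar ⇒ trace-equivalent.

trace-equivalent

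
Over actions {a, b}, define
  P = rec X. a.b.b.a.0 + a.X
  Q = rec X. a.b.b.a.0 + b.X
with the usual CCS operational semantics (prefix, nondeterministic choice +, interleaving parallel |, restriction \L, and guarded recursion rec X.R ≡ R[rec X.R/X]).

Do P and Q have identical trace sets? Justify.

Reachable graph of P (5 states):
  s0 = rec X. a.b.b.a.0 + a.X → --a--▸ s0, --a--▸ s1
  s1 = b.b.a.0 → --b--▸ s2
  s2 = b.a.0 → --b--▸ s3
  s3 = a.0 → --a--▸ s4
  s4 = 0 → (no moves)
Reachable graph of Q (5 states):
  t0 = rec X. a.b.b.a.0 + b.X → --a--▸ t1, --b--▸ t0
  t1 = b.b.a.0 → --b--▸ t2
  t2 = b.a.0 → --b--▸ t3
  t3 = a.0 → --a--▸ t4
  t4 = 0 → (no moves)
Trace ⟨aa⟩ through P, begin at {s0}:
  [1] a ⇒ {s0, s1}
  [2] a ⇒ {s0, s1}
  P completes σ.
Trace ⟨aa⟩ through Q, begin at {t0}:
  [1] a ⇒ {t1}
  [2] a ⇒ no successor for Q

traces(P) ≠ traces(Q) — witness ⟨aa⟩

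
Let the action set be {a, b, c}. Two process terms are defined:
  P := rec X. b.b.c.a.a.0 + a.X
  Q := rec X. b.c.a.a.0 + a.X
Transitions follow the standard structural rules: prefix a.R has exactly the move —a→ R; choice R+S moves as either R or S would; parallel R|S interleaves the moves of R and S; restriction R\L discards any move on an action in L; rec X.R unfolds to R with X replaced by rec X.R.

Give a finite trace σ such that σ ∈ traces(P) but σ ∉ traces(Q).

Reachable graph of P (6 states):
  s0 = rec X. b.b.c.a.a.0 + a.X ⊢ —a→ s0, —b→ s1
  s1 = b.c.a.a.0 ⊢ —b→ s2
  s2 = c.a.a.0 ⊢ —c→ s3
  s3 = a.a.0 ⊢ —a→ s4
  s4 = a.0 ⊢ —a→ s5
  s5 = 0 ⊢ stopped
Reachable graph of Q (5 states):
  t0 = rec X. b.c.a.a.0 + a.X ⊢ —a→ t0, —b→ t1
  t1 = c.a.a.0 ⊢ —c→ t2
  t2 = a.a.0 ⊢ —a→ t3
  t3 = a.0 ⊢ —a→ t4
  t4 = 0 ⊢ stopped
Trace ⟨bb⟩ through P, begin at {s0}:
  step 1 (b): {s1}
  step 2 (b): {s2}
  ✓ P
Trace ⟨bb⟩ through Q, begin at {t0}:
  step 1 (b): {t1}
  step 2 (b): no successor for Q

bb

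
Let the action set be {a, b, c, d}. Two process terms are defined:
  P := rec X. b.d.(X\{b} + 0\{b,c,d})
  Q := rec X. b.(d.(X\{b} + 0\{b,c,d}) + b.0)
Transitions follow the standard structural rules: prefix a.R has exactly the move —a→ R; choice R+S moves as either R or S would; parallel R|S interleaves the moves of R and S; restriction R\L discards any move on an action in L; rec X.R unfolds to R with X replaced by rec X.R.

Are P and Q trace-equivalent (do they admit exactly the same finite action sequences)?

LTS(P): 3 reachable states
  s0 = rec X. b.d.(X\{b} + 0\{b,c,d}) has moves -b-> s1
  s1 = d.((rec X. b.d.(X\{b} + 0\{b,c,d}))\{b} + 0\{b,c,d}) has moves -d-> s2
  s2 = (rec X. b.d.(X\{b} + 0\{b,c,d}))\{b} + 0\{b,c,d} has moves ·
LTS(Q): 4 reachable states
  t0 = rec X. b.(d.(X\{b} + 0\{b,c,d}) + b.0) has moves -b-> t1
  t1 = d.((rec X. b.(d.(X\{b} + 0\{b,c,d}) + b.0))\{b} + 0\{b,c,d}) + b.0 has moves -b-> t2, -d-> t3
  t2 = 0 has moves ·
  t3 = (rec X. b.(d.(X\{b} + 0\{b,c,d}) + b.0))\{b} + 0\{b,c,d} has moves ·
Run σ = ⟨bb⟩ on Q: start {t0}
  after b @ step 1: {t1}
  after b @ step 2: {t2}
  — Q admits the full trace.
Run σ = ⟨bb⟩ on P: start {s0}
  after b @ step 1: {s1}
  after b @ step 2: ∅ (P stuck)

trace-distinct — witness ⟨bb⟩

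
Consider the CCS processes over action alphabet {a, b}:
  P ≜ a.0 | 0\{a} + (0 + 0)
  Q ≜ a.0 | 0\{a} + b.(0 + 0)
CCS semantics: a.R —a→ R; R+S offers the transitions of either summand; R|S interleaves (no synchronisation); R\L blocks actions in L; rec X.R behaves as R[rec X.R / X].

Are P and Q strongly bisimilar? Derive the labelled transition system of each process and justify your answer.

P's transition system — 2 states:
  m0 = a.0 | 0\{a} + (0 + 0) has moves --a--▸ m1
  m1 = 0 | 0\{a} has moves ·
Q's transition system — 3 states:
  n0 = a.0 | 0\{a} + b.(0 + 0) has moves --a--▸ n1, --b--▸ n2
  n1 = 0 | 0\{a} has moves ·
  n2 = 0 + 0 has moves ·
Bisimilarity quotient blocks:
  B0 = {m0}
  B1 = {m1, n1, n2}
  B2 = {n0}
m0 ∈ B0, n0 ∈ B2 → different blocks

P ≁ Q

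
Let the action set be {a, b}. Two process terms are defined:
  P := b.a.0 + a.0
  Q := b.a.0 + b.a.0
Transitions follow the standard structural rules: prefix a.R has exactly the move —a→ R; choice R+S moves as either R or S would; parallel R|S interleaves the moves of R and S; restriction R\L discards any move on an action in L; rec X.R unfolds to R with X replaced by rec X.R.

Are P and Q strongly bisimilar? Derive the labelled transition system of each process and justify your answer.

LTS(P): 3 reachable states
  p0 = b.a.0 + a.0 | --a--▸ p1, --b--▸ p2
  p1 = 0 | deadlocked
  p2 = a.0 | --a--▸ p1
LTS(Q): 3 reachable states
  q0 = b.a.0 + b.a.0 | --b--▸ q1
  q1 = a.0 | --a--▸ q2
  q2 = 0 | deadlocked
Coarsest stable partition (strong bisimilarity classes):
  B0 = {p0}
  B1 = {p1, q2}
  B2 = {p2, q1}
  B3 = {q0}
p0 ∈ B0, q0 ∈ B3 → different blocks

not bisimilar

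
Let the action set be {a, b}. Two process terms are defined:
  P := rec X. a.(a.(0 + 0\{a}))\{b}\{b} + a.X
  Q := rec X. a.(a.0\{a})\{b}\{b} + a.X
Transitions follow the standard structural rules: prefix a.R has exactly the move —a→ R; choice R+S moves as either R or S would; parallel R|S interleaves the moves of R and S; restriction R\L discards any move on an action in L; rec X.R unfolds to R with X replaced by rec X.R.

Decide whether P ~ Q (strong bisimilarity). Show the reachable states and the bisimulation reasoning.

Reachable graph of P (3 states):
  m0 = rec X. a.(a.(0 + 0\{a}))\{b}\{b} + a.X ⊢ —a→ m0, —a→ m1
  m1 = (a.(0 + 0\{a}))\{b}\{b} ⊢ —a→ m2
  m2 = (0 + 0\{a})\{b}\{b} ⊢ ∅
Reachable graph of Q (3 states):
  n0 = rec X. a.(a.0\{a})\{b}\{b} + a.X ⊢ —a→ n0, —a→ n1
  n1 = (a.0\{a})\{b}\{b} ⊢ —a→ n2
  n2 = 0\{a}\{b}\{b} ⊢ ∅
Bisimilarity quotient blocks:
  B0 = {m0, n0}
  B1 = {m1, n1}
  B2 = {m2, n2}
m0 ∈ B0, n0 ∈ B0 → same block

bisimilar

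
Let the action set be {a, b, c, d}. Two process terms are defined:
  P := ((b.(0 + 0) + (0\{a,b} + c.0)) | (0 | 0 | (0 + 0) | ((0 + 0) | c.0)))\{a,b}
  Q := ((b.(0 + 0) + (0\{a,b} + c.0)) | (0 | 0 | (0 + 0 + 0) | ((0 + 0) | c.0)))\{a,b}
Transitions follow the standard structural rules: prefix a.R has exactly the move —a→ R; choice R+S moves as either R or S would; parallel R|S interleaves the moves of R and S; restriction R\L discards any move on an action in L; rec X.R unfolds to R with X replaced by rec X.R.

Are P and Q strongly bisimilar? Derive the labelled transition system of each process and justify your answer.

YES

P's transition system — 4 states:
  p0 = ((b.(0 + 0) + (0\{a,b} + c.0)) | (0 | 0 | (0 + 0) | ((0 + 0) | c.0)))\{a,b} has moves -c-> p1, -c-> p2
  p1 = ((b.(0 + 0) + (0\{a,b} + c.0)) | (0 | 0 | (0 + 0) | ((0 + 0) | 0)))\{a,b} has moves -c-> p3
  p2 = (0 | (0 | 0 | (0 + 0) | ((0 + 0) | c.0)))\{a,b} has moves -c-> p3
  p3 = (0 | (0 | 0 | (0 + 0) | ((0 + 0) | 0)))\{a,b} has moves stopped
Q's transition system — 4 states:
  q0 = ((b.(0 + 0) + (0\{a,b} + c.0)) | (0 | 0 | (0 + 0 + 0) | ((0 + 0) | c.0)))\{a,b} has moves -c-> q1, -c-> q2
  q1 = ((b.(0 + 0) + (0\{a,b} + c.0)) | (0 | 0 | (0 + 0 + 0) | ((0 + 0) | 0)))\{a,b} has moves -c-> q3
  q2 = (0 | (0 | 0 | (0 + 0 + 0) | ((0 + 0) | c.0)))\{a,b} has moves -c-> q3
  q3 = (0 | (0 | 0 | (0 + 0 + 0) | ((0 + 0) | 0)))\{a,b} has moves stopped
Bisimilarity quotient blocks:
  B0 = {p0, q0}
  B1 = {p1, p2, q1, q2}
  B2 = {p3, q3}
p0 ∈ B0, q0 ∈ B0 → same block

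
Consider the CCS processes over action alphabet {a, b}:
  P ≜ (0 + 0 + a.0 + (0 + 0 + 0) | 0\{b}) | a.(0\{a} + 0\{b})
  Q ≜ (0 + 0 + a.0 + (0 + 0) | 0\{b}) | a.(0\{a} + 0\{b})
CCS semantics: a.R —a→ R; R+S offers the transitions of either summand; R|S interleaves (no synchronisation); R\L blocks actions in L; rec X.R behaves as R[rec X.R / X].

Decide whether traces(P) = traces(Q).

P's transition system — 4 states:
  p0 = (0 + 0 + a.0 + (0 + 0 + 0) | 0\{b}) | a.(0\{a} + 0\{b}) :: =a=> p1, =a=> p2
  p1 = (0 + 0 + a.0 + (0 + 0 + 0) | 0\{b}) | (0\{a} + 0\{b}) :: =a=> p3
  p2 = 0 | a.(0\{a} + 0\{b}) :: =a=> p3
  p3 = 0 | (0\{a} + 0\{b}) :: deadlocked
Q's transition system — 4 states:
  q0 = (0 + 0 + a.0 + (0 + 0) | 0\{b}) | a.(0\{a} + 0\{b}) :: =a=> q1, =a=> q2
  q1 = (0 + 0 + a.0 + (0 + 0) | 0\{b}) | (0\{a} + 0\{b}) :: =a=> q3
  q2 = 0 | a.(0\{a} + 0\{b}) :: =a=> q3
  q3 = 0 | (0\{a} + 0\{b}) :: deadlocked
Partition-refinement fixed point:
  B0 = {p0, q0}
  B1 = {p1, p2, q1, q2}
  B2 = {p3, q3}
p0 ∈ B0, q0 ∈ B0 → same block
Bisimilar ⇒ trace-equivalent.

trace-equivalent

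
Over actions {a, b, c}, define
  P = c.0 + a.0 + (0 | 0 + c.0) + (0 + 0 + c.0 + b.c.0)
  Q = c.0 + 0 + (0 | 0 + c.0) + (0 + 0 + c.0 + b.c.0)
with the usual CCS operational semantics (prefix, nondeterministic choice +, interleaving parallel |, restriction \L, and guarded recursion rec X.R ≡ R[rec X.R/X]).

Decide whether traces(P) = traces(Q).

NO — witness ⟨a⟩

LTS(P): 3 reachable states
  s0 = c.0 + a.0 + (0 | 0 + c.0) + (0 + 0 + c.0 + b.c.0) | --a--▸ s1, --b--▸ s2, --c--▸ s1
  s1 = 0 | deadlocked
  s2 = c.0 | --c--▸ s1
LTS(Q): 3 reachable states
  t0 = c.0 + 0 + (0 | 0 + c.0) + (0 + 0 + c.0 + b.c.0) | --b--▸ t1, --c--▸ t2
  t1 = c.0 | --c--▸ t2
  t2 = 0 | deadlocked
Trace ⟨a⟩ through P, begin at {s0}:
  [1] a ⇒ {s1}
  P completes σ.
Trace ⟨a⟩ through Q, begin at {t0}:
  [1] a ⇒ ∅  — Q cannot continue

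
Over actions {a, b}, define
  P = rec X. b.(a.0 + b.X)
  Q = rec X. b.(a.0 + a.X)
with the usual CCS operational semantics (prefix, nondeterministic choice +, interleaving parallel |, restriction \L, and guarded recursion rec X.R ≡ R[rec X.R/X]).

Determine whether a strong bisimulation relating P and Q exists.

Reachable graph of P (3 states):
  s0 = rec X. b.(a.0 + b.X) ⊢ --b--▸ s1
  s1 = a.0 + b.(rec X. b.(a.0 + b.X)) ⊢ --a--▸ s2, --b--▸ s0
  s2 = 0 ⊢ (no moves)
Reachable graph of Q (3 states):
  t0 = rec X. b.(a.0 + a.X) ⊢ --b--▸ t1
  t1 = a.0 + a.(rec X. b.(a.0 + a.X)) ⊢ --a--▸ t0, --a--▸ t2
  t2 = 0 ⊢ (no moves)
Bisimilarity quotient blocks:
  B0 = {s0}
  B1 = {s1}
  B2 = {s2, t2}
  B3 = {t0}
  B4 = {t1}
s0 ∈ B0, t0 ∈ B3 → different blocks

not bisimilar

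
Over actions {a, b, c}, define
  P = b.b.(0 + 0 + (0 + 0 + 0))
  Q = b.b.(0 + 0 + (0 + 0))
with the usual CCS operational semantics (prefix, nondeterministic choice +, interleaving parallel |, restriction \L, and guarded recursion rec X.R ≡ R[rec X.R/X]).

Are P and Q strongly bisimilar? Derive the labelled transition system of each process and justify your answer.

LTS(P): 3 reachable states
  m0 = b.b.(0 + 0 + (0 + 0 + 0)) → --b--▸ m1
  m1 = b.(0 + 0 + (0 + 0 + 0)) → --b--▸ m2
  m2 = 0 + 0 + (0 + 0 + 0) → (no moves)
LTS(Q): 3 reachable states
  n0 = b.b.(0 + 0 + (0 + 0)) → --b--▸ n1
  n1 = b.(0 + 0 + (0 + 0)) → --b--▸ n2
  n2 = 0 + 0 + (0 + 0) → (no moves)
Bisimilarity quotient blocks:
  B0 = {m0, n0}
  B1 = {m1, n1}
  B2 = {m2, n2}
m0 ∈ B0, n0 ∈ B0 → same block

P ~ Q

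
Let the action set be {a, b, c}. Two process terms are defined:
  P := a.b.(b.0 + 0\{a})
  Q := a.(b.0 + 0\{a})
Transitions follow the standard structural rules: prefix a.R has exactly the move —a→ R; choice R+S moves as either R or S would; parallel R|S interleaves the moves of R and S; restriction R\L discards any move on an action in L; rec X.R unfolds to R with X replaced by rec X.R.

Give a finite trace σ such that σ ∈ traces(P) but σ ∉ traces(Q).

abb

LTS(P): 4 reachable states
  m0 = a.b.(b.0 + 0\{a}) → ··a··> m1
  m1 = b.(b.0 + 0\{a}) → ··b··> m2
  m2 = b.0 + 0\{a} → ··b··> m3
  m3 = 0 → ·
LTS(Q): 3 reachable states
  n0 = a.(b.0 + 0\{a}) → ··a··> n1
  n1 = b.0 + 0\{a} → ··b··> n2
  n2 = 0 → ·
Run σ = ⟨abb⟩ on P: start {m0}
  after a @ step 1: {m1}
  after b @ step 2: {m2}
  after b @ step 3: {m3}
  ✓ P
Run σ = ⟨abb⟩ on Q: start {n0}
  after a @ step 1: {n1}
  after b @ step 2: {n2}
  after b @ step 3: ∅  — Q cannot continue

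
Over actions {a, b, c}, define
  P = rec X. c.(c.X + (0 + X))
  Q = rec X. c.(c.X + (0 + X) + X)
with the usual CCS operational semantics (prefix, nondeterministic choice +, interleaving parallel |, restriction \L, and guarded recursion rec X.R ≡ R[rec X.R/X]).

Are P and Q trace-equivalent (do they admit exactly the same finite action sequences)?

Reachable graph of P (2 states):
  u0 = rec X. c.(c.X + (0 + X)) | ··c··> u1
  u1 = c.(rec X. c.(c.X + (0 + X))) + (0 + (rec X. c.(c.X + (0 + X)))) | ··c··> u0, ··c··> u1
Reachable graph of Q (2 states):
  v0 = rec X. c.(c.X + (0 + X) + X) | ··c··> v1
  v1 = c.(rec X. c.(c.X + (0 + X) + X)) + (0 + (rec X. c.(c.X + (0 + X) + X))) + (rec X. c.(c.X + (0 + X) + X)) | ··c··> v0, ··c··> v1
Bisimilarity quotient blocks:
  B0 = {u0, u1, v0, v1}
u0 ∈ B0, v0 ∈ B0 → same block
Bisimilar ⇒ trace-equivalent.

traces(P) = traces(Q)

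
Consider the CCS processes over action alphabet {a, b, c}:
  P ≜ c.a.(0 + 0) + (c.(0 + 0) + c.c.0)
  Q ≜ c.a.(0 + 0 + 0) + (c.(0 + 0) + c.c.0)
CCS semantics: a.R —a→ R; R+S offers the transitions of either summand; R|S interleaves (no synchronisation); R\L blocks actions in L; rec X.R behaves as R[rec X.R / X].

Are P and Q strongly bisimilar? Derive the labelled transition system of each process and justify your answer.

YES

P's transition system — 5 states:
  s0 = c.a.(0 + 0) + (c.(0 + 0) + c.c.0) | -c-> s1, -c-> s2, -c-> s3
  s1 = 0 + 0 | deadlocked
  s2 = a.(0 + 0) | -a-> s1
  s3 = c.0 | -c-> s4
  s4 = 0 | deadlocked
Q's transition system — 6 states:
  t0 = c.a.(0 + 0 + 0) + (c.(0 + 0) + c.c.0) | -c-> t1, -c-> t2, -c-> t3
  t1 = 0 + 0 | deadlocked
  t2 = a.(0 + 0 + 0) | -a-> t4
  t3 = c.0 | -c-> t5
  t4 = 0 + 0 + 0 | deadlocked
  t5 = 0 | deadlocked
Bisimilarity quotient blocks:
  B0 = {s0, t0}
  B1 = {s2, t2}
  B2 = {s1, s4, t1, t4, t5}
  B3 = {s3, t3}
s0 ∈ B0, t0 ∈ B0 → same block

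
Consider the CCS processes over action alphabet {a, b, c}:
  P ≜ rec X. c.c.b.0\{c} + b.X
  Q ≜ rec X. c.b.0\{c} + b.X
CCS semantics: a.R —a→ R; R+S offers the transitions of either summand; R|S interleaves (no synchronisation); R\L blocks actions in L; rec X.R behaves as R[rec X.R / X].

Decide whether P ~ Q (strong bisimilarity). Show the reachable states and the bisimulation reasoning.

P ≁ Q

LTS(P): 4 reachable states
  m0 = rec X. c.c.b.0\{c} + b.X ⊢ ··b··> m0, ··c··> m1
  m1 = c.b.0\{c} ⊢ ··c··> m2
  m2 = b.0\{c} ⊢ ··b··> m3
  m3 = 0\{c} ⊢ ·
LTS(Q): 3 reachable states
  n0 = rec X. c.b.0\{c} + b.X ⊢ ··b··> n0, ··c··> n1
  n1 = b.0\{c} ⊢ ··b··> n2
  n2 = 0\{c} ⊢ ·
Bisimilarity quotient blocks:
  B0 = {m0}
  B1 = {m1}
  B2 = {m2, n1}
  B3 = {m3, n2}
  B4 = {n0}
m0 ∈ B0, n0 ∈ B4 → different blocks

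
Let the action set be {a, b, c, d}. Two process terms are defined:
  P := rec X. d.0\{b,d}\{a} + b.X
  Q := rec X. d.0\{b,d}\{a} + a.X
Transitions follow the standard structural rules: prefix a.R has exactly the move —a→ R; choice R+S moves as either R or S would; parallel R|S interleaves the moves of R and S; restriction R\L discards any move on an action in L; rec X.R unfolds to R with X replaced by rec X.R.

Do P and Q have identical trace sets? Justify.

P's transition system — 2 states:
  s0 = rec X. d.0\{b,d}\{a} + b.X → -b-> s0, -d-> s1
  s1 = 0\{b,d}\{a} → (no moves)
Q's transition system — 2 states:
  t0 = rec X. d.0\{b,d}\{a} + a.X → -a-> t0, -d-> t1
  t1 = 0\{b,d}\{a} → (no moves)
Run σ = ⟨b⟩ on P: start {s0}
  step 1 (b): {s0}
  — P admits the full trace.
Run σ = ⟨b⟩ on Q: start {t0}
  step 1 (b): ∅  — Q cannot continue

trace-distinct — witness ⟨b⟩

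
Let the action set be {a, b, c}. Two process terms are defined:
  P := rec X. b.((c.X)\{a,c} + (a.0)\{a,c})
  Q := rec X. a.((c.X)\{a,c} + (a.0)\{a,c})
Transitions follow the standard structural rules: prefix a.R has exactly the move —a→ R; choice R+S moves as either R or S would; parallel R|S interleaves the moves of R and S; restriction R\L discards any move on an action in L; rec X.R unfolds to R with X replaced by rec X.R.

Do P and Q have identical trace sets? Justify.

traces(P) ≠ traces(Q) — witness ⟨b⟩

P's transition system — 2 states:
  p0 = rec X. b.((c.X)\{a,c} + (a.0)\{a,c}) ⊢ ··b··> p1
  p1 = (c.(rec X. b.((c.X)\{a,c} + (a.0)\{a,c})))\{a,c} + (a.0)\{a,c} ⊢ ∅
Q's transition system — 2 states:
  q0 = rec X. a.((c.X)\{a,c} + (a.0)\{a,c}) ⊢ ··a··> q1
  q1 = (c.(rec X. a.((c.X)\{a,c} + (a.0)\{a,c})))\{a,c} + (a.0)\{a,c} ⊢ ∅
Executing b from P (initial set {p0}):
  after b @ step 1: {p1}
  ✓ P
Executing b from Q (initial set {q0}):
  after b @ step 1: no successor for Q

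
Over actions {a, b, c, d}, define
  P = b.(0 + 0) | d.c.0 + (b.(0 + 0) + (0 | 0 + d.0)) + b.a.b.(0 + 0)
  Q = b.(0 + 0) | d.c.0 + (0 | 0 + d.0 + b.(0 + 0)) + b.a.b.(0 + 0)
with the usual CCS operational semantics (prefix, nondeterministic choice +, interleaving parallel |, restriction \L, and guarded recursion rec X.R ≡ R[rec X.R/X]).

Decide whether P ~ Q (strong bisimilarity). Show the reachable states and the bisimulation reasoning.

YES

P's transition system — 10 states:
  p0 = b.(0 + 0) | d.c.0 + (b.(0 + 0) + (0 | 0 + d.0)) + b.a.b.(0 + 0) ⊢ -b-> p1, -b-> p2, -b-> p3, -d-> p4, -d-> p5
  p1 = (0 + 0) | d.c.0 ⊢ -d-> p6
  p2 = 0 + 0 ⊢ ·
  p3 = a.b.(0 + 0) ⊢ -a-> p7
  p4 = 0 ⊢ ·
  p5 = b.(0 + 0) | c.0 ⊢ -b-> p6, -c-> p8
  p6 = (0 + 0) | c.0 ⊢ -c-> p9
  p7 = b.(0 + 0) ⊢ -b-> p2
  p8 = b.(0 + 0) | 0 ⊢ -b-> p9
  p9 = (0 + 0) | 0 ⊢ ·
Q's transition system — 10 states:
  q0 = b.(0 + 0) | d.c.0 + (0 | 0 + d.0 + b.(0 + 0)) + b.a.b.(0 + 0) ⊢ -b-> q1, -b-> q2, -b-> q3, -d-> q4, -d-> q5
  q1 = (0 + 0) | d.c.0 ⊢ -d-> q6
  q2 = 0 + 0 ⊢ ·
  q3 = a.b.(0 + 0) ⊢ -a-> q7
  q4 = 0 ⊢ ·
  q5 = b.(0 + 0) | c.0 ⊢ -b-> q6, -c-> q8
  q6 = (0 + 0) | c.0 ⊢ -c-> q9
  q7 = b.(0 + 0) ⊢ -b-> q2
  q8 = b.(0 + 0) | 0 ⊢ -b-> q9
  q9 = (0 + 0) | 0 ⊢ ·
Bisimilarity quotient blocks:
  B0 = {p0, q0}
  B1 = {p1, q1}
  B2 = {p6, q6}
  B3 = {p2, p4, p9, q2, q4, q9}
  B4 = {p5, q5}
  B5 = {p7, p8, q7, q8}
  B6 = {p3, q3}
p0 ∈ B0, q0 ∈ B0 → same block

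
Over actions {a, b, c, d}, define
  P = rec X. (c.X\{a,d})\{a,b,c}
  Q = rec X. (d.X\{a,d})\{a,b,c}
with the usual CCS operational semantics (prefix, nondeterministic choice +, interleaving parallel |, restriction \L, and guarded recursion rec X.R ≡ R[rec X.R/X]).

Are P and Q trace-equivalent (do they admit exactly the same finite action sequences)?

Reachable graph of P (1 states):
  p0 = rec X. (c.X\{a,d})\{a,b,c} has moves (no moves)
Reachable graph of Q (2 states):
  q0 = rec X. (d.X\{a,d})\{a,b,c} has moves ··d··> q1
  q1 = (rec X. (d.X\{a,d})\{a,b,c})\{a,d}\{a,b,c} has moves (no moves)
Run σ = ⟨d⟩ on Q: start {q0}
  [1] d ⇒ {q1}
  ✓ Q
Run σ = ⟨d⟩ on P: start {p0}
  [1] d ⇒ ∅ (P stuck)

traces(P) ≠ traces(Q) — witness ⟨d⟩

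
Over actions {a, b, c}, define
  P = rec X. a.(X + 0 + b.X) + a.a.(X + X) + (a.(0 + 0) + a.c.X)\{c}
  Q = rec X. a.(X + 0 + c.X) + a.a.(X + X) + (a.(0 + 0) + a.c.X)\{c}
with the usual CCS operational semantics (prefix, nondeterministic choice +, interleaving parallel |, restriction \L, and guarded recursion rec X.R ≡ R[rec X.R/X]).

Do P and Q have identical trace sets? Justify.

Reachable graph of P (6 states):
  m0 = rec X. a.(X + 0 + b.X) + a.a.(X + X) + (a.(0 + 0) + a.c.X)\{c} ⊢ —a→ m1, —a→ m2, —a→ m3, —a→ m4
  m1 = (0 + 0)\{c} ⊢ (no moves)
  m2 = (c.(rec X. a.(X + 0 + b.X) + a.a.(X + X) + (a.(0 + 0) + a.c.X)\{c}))\{c} ⊢ (no moves)
  m3 = (rec X. a.(X + 0 + b.X) + a.a.(X + X) + (a.(0 + 0) + a.c.X)\{c}) + 0 + b.(rec X. a.(X + 0 + b.X) + a.a.(X + X) + (a.(0 + 0) + a.c.X)\{c}) ⊢ —a→ m1, —a→ m2, —a→ m3, —a→ m4, —b→ m0
  m4 = a.((rec X. a.(X + 0 + b.X) + a.a.(X + X) + (a.(0 + 0) + a.c.X)\{c}) + (rec X. a.(X + 0 + b.X) + a.a.(X + X) + (a.(0 + 0) + a.c.X)\{c})) ⊢ —a→ m5
  m5 = (rec X. a.(X + 0 + b.X) + a.a.(X + X) + (a.(0 + 0) + a.c.X)\{c}) + (rec X. a.(X + 0 + b.X) + a.a.(X + X) + (a.(0 + 0) + a.c.X)\{c}) ⊢ —a→ m1, —a→ m2, —a→ m3, —a→ m4
Reachable graph of Q (6 states):
  n0 = rec X. a.(X + 0 + c.X) + a.a.(X + X) + (a.(0 + 0) + a.c.X)\{c} ⊢ —a→ n1, —a→ n2, —a→ n3, —a→ n4
  n1 = (0 + 0)\{c} ⊢ (no moves)
  n2 = (c.(rec X. a.(X + 0 + c.X) + a.a.(X + X) + (a.(0 + 0) + a.c.X)\{c}))\{c} ⊢ (no moves)
  n3 = (rec X. a.(X + 0 + c.X) + a.a.(X + X) + (a.(0 + 0) + a.c.X)\{c}) + 0 + c.(rec X. a.(X + 0 + c.X) + a.a.(X + X) + (a.(0 + 0) + a.c.X)\{c}) ⊢ —a→ n1, —a→ n2, —a→ n3, —a→ n4, —c→ n0
  n4 = a.((rec X. a.(X + 0 + c.X) + a.a.(X + X) + (a.(0 + 0) + a.c.X)\{c}) + (rec X. a.(X + 0 + c.X) + a.a.(X + X) + (a.(0 + 0) + a.c.X)\{c})) ⊢ —a→ n5
  n5 = (rec X. a.(X + 0 + c.X) + a.a.(X + X) + (a.(0 + 0) + a.c.X)\{c}) + (rec X. a.(X + 0 + c.X) + a.a.(X + X) + (a.(0 + 0) + a.c.X)\{c}) ⊢ —a→ n1, —a→ n2, —a→ n3, —a→ n4
Trace ⟨ab⟩ through P, begin at {m0}:
  after a @ step 1: {m1, m2, m3, m4}
  after b @ step 2: {m0}
  — P admits the full trace.
Trace ⟨ab⟩ through Q, begin at {n0}:
  after a @ step 1: {n1, n2, n3, n4}
  after b @ step 2: ∅  — Q cannot continue

NO — witness ⟨ab⟩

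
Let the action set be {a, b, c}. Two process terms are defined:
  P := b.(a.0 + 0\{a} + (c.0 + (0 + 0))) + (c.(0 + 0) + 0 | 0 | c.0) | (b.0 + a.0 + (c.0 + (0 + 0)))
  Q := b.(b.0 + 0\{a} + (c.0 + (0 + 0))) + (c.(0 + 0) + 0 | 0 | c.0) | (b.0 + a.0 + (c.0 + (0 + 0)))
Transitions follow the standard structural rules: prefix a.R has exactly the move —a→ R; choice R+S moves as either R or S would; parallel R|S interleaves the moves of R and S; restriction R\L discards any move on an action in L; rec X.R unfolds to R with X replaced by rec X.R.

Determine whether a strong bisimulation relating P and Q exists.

not bisimilar

Reachable graph of P (8 states):
  p0 = b.(a.0 + 0\{a} + (c.0 + (0 + 0))) + (c.(0 + 0) + 0 | 0 | c.0) | (b.0 + a.0 + (c.0 + (0 + 0))) ⊢ ··a··> p1, ··b··> p1, ··b··> p2, ··c··> p1, ··c··> p3, ··c··> p4
  p1 = (c.(0 + 0) + 0 | 0 | c.0) | 0 ⊢ ··c··> p5, ··c··> p6
  p2 = a.0 + 0\{a} + (c.0 + (0 + 0)) ⊢ ··a··> p7, ··c··> p7
  p3 = (0 + 0) | (b.0 + a.0 + (c.0 + (0 + 0))) ⊢ ··a··> p5, ··b··> p5, ··c··> p5
  p4 = 0 | 0 | 0 | (b.0 + a.0 + (c.0 + (0 + 0))) ⊢ ··a··> p6, ··b··> p6, ··c··> p6
  p5 = (0 + 0) | 0 ⊢ ·
  p6 = 0 | 0 | 0 | 0 ⊢ ·
  p7 = 0 ⊢ ·
Reachable graph of Q (8 states):
  q0 = b.(b.0 + 0\{a} + (c.0 + (0 + 0))) + (c.(0 + 0) + 0 | 0 | c.0) | (b.0 + a.0 + (c.0 + (0 + 0))) ⊢ ··a··> q1, ··b··> q1, ··b··> q2, ··c··> q1, ··c··> q3, ··c··> q4
  q1 = (c.(0 + 0) + 0 | 0 | c.0) | 0 ⊢ ··c··> q5, ··c··> q6
  q2 = b.0 + 0\{a} + (c.0 + (0 + 0)) ⊢ ··b··> q7, ··c··> q7
  q3 = (0 + 0) | (b.0 + a.0 + (c.0 + (0 + 0))) ⊢ ··a··> q5, ··b··> q5, ··c··> q5
  q4 = 0 | 0 | 0 | (b.0 + a.0 + (c.0 + (0 + 0))) ⊢ ··a··> q6, ··b··> q6, ··c··> q6
  q5 = (0 + 0) | 0 ⊢ ·
  q6 = 0 | 0 | 0 | 0 ⊢ ·
  q7 = 0 ⊢ ·
Bisimilarity quotient blocks:
  B0 = {p0}
  B1 = {p2}
  B2 = {p5, p6, p7, q5, q6, q7}
  B3 = {p3, p4, q3, q4}
  B4 = {p1, q1}
  B5 = {q0}
  B6 = {q2}
p0 ∈ B0, q0 ∈ B5 → different blocks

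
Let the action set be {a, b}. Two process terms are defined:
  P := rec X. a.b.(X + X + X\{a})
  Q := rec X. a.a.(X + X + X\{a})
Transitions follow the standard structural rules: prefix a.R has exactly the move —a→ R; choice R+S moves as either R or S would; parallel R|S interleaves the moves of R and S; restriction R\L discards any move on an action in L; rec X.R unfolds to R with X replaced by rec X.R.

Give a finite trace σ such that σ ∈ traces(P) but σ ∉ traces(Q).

ab

LTS(P): 3 reachable states
  p0 = rec X. a.b.(X + X + X\{a}) → =a=> p1
  p1 = b.((rec X. a.b.(X + X + X\{a})) + (rec X. a.b.(X + X + X\{a})) + (rec X. a.b.(X + X + X\{a}))\{a}) → =b=> p2
  p2 = (rec X. a.b.(X + X + X\{a})) + (rec X. a.b.(X + X + X\{a})) + (rec X. a.b.(X + X + X\{a}))\{a} → =a=> p1
LTS(Q): 3 reachable states
  q0 = rec X. a.a.(X + X + X\{a}) → =a=> q1
  q1 = a.((rec X. a.a.(X + X + X\{a})) + (rec X. a.a.(X + X + X\{a})) + (rec X. a.a.(X + X + X\{a}))\{a}) → =a=> q2
  q2 = (rec X. a.a.(X + X + X\{a})) + (rec X. a.a.(X + X + X\{a})) + (rec X. a.a.(X + X + X\{a}))\{a} → =a=> q1
Run σ = ⟨ab⟩ on P: start {p0}
  after a @ step 1: {p1}
  after b @ step 2: {p2}
  — P admits the full trace.
Run σ = ⟨ab⟩ on Q: start {q0}
  after a @ step 1: {q1}
  after b @ step 2: ∅  — Q cannot continue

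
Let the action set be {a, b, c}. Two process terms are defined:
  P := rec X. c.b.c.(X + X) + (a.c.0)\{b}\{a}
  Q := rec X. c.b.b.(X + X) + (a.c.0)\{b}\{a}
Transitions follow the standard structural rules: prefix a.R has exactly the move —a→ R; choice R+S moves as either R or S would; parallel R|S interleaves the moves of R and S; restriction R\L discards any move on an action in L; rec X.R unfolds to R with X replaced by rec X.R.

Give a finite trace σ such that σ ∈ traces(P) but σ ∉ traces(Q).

LTS(P): 4 reachable states
  m0 = rec X. c.b.c.(X + X) + (a.c.0)\{b}\{a} | =c=> m1
  m1 = b.c.((rec X. c.b.c.(X + X) + (a.c.0)\{b}\{a}) + (rec X. c.b.c.(X + X) + (a.c.0)\{b}\{a})) | =b=> m2
  m2 = c.((rec X. c.b.c.(X + X) + (a.c.0)\{b}\{a}) + (rec X. c.b.c.(X + X) + (a.c.0)\{b}\{a})) | =c=> m3
  m3 = (rec X. c.b.c.(X + X) + (a.c.0)\{b}\{a}) + (rec X. c.b.c.(X + X) + (a.c.0)\{b}\{a}) | =c=> m1
LTS(Q): 4 reachable states
  n0 = rec X. c.b.b.(X + X) + (a.c.0)\{b}\{a} | =c=> n1
  n1 = b.b.((rec X. c.b.b.(X + X) + (a.c.0)\{b}\{a}) + (rec X. c.b.b.(X + X) + (a.c.0)\{b}\{a})) | =b=> n2
  n2 = b.((rec X. c.b.b.(X + X) + (a.c.0)\{b}\{a}) + (rec X. c.b.b.(X + X) + (a.c.0)\{b}\{a})) | =b=> n3
  n3 = (rec X. c.b.b.(X + X) + (a.c.0)\{b}\{a}) + (rec X. c.b.b.(X + X) + (a.c.0)\{b}\{a}) | =c=> n1
Run σ = ⟨cbc⟩ on P: start {m0}
  [1] c ⇒ {m1}
  [2] b ⇒ {m2}
  [3] c ⇒ {m3}
  — P admits the full trace.
Run σ = ⟨cbc⟩ on Q: start {n0}
  [1] c ⇒ {n1}
  [2] b ⇒ {n2}
  [3] c ⇒ ∅ (Q stuck)

cbc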